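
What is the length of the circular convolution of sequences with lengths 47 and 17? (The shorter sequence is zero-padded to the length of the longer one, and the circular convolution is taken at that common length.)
Circular convolution (zero-padding the shorter input) has length max(m, n) = max(47, 17) = 47

47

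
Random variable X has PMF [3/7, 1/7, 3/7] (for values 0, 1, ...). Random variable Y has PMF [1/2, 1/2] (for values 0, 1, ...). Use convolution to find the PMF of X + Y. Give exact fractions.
P(X+Y=k) = Σ_i P(X=i)·P(Y=k-i) — a convolution of [3/7, 1/7, 3/7] and [1/2, 1/2]. P(X+Y=0) = (3/7)×(1/2) = 3/14; P(X+Y=1) = (3/7)×(1/2) + (1/7)×(1/2) = 3/14 + 1/14 = 2/7; P(X+Y=2) = (1/7)×(1/2) + (3/7)×(1/2) = 1/14 + 3/14 = 2/7; P(X+Y=3) = (3/7)×(1/2) = 3/14. PMF: [3/14, 2/7, 2/7, 3/14] (sums to 1 ✓)

[3/14, 2/7, 2/7, 3/14]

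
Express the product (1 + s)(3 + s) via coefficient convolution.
Ascending coefficients: a = [1, 1], b = [3, 1]. c[0] = 1×3 = 3; c[1] = 1×1 + 1×3 = 4; c[2] = 1×1 = 1. Result coefficients: [3, 4, 1] → 3 + 4s + s^2

3 + 4s + s^2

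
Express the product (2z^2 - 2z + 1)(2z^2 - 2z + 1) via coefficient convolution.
Ascending coefficients: a = [1, -2, 2], b = [1, -2, 2]. c[0] = 1×1 = 1; c[1] = 1×-2 + -2×1 = -4; c[2] = 1×2 + -2×-2 + 2×1 = 8; c[3] = -2×2 + 2×-2 = -8; c[4] = 2×2 = 4. Result coefficients: [1, -4, 8, -8, 4] → 4z^4 - 8z^3 + 8z^2 - 4z + 1

4z^4 - 8z^3 + 8z^2 - 4z + 1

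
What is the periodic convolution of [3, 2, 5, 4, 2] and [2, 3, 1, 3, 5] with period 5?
Use y[k] = Σ_j u[j]·v[(k-j) mod 5]. y[0] = 3×2 + 2×5 + 5×3 + 4×1 + 2×3 = 41; y[1] = 3×3 + 2×2 + 5×5 + 4×3 + 2×1 = 52; y[2] = 3×1 + 2×3 + 5×2 + 4×5 + 2×3 = 45; y[3] = 3×3 + 2×1 + 5×3 + 4×2 + 2×5 = 44; y[4] = 3×5 + 2×3 + 5×1 + 4×3 + 2×2 = 42. Result: [41, 52, 45, 44, 42]

[41, 52, 45, 44, 42]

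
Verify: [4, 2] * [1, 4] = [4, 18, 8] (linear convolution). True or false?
Recompute linear convolution of [4, 2] and [1, 4]: y[0] = 4×1 = 4; y[1] = 4×4 + 2×1 = 18; y[2] = 2×4 = 8 → [4, 18, 8]. Given [4, 18, 8] matches, so answer: Yes

Yes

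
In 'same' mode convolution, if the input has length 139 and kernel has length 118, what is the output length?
'Same' mode returns an output with the same length as the input: 139

139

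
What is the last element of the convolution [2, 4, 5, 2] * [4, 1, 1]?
Use y[k] = Σ_i a[i]·b[k-i] at k=5. y[5] = 2×1 = 2

2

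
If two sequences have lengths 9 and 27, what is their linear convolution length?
Linear/full convolution length: m + n - 1 = 9 + 27 - 1 = 35

35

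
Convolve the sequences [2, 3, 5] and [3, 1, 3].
y[0] = 2×3 = 6; y[1] = 2×1 + 3×3 = 11; y[2] = 2×3 + 3×1 + 5×3 = 24; y[3] = 3×3 + 5×1 = 14; y[4] = 5×3 = 15

[6, 11, 24, 14, 15]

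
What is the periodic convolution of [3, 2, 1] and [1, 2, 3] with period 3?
Use y[k] = Σ_j a[j]·b[(k-j) mod 3]. y[0] = 3×1 + 2×3 + 1×2 = 11; y[1] = 3×2 + 2×1 + 1×3 = 11; y[2] = 3×3 + 2×2 + 1×1 = 14. Result: [11, 11, 14]

[11, 11, 14]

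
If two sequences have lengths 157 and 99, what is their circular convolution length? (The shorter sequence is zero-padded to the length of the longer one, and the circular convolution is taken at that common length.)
Circular convolution (zero-padding the shorter input) has length max(m, n) = max(157, 99) = 157

157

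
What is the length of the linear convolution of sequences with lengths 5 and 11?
Linear/full convolution length: m + n - 1 = 5 + 11 - 1 = 15

15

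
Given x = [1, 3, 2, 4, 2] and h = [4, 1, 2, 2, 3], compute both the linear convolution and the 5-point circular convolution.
Linear: y_lin[0] = 1×4 = 4; y_lin[1] = 1×1 + 3×4 = 13; y_lin[2] = 1×2 + 3×1 + 2×4 = 13; y_lin[3] = 1×2 + 3×2 + 2×1 + 4×4 = 26; y_lin[4] = 1×3 + 3×2 + 2×2 + 4×1 + 2×4 = 25; y_lin[5] = 3×3 + 2×2 + 4×2 + 2×1 = 23; y_lin[6] = 2×3 + 4×2 + 2×2 = 18; y_lin[7] = 4×3 + 2×2 = 16; y_lin[8] = 2×3 = 6 → [4, 13, 13, 26, 25, 23, 18, 16, 6]. Circular (length 5): y[0] = 1×4 + 3×3 + 2×2 + 4×2 + 2×1 = 27; y[1] = 1×1 + 3×4 + 2×3 + 4×2 + 2×2 = 31; y[2] = 1×2 + 3×1 + 2×4 + 4×3 + 2×2 = 29; y[3] = 1×2 + 3×2 + 2×1 + 4×4 + 2×3 = 32; y[4] = 1×3 + 3×2 + 2×2 + 4×1 + 2×4 = 25 → [27, 31, 29, 32, 25]

Linear: [4, 13, 13, 26, 25, 23, 18, 16, 6], Circular: [27, 31, 29, 32, 25]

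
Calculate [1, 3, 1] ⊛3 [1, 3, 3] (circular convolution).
Use y[k] = Σ_j s[j]·t[(k-j) mod 3]. y[0] = 1×1 + 3×3 + 1×3 = 13; y[1] = 1×3 + 3×1 + 1×3 = 9; y[2] = 1×3 + 3×3 + 1×1 = 13. Result: [13, 9, 13]

[13, 9, 13]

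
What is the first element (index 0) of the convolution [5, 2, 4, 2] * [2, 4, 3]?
Use y[k] = Σ_i a[i]·b[k-i] at k=0. y[0] = 5×2 = 10

10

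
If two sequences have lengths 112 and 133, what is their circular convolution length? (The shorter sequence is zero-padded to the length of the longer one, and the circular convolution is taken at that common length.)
Circular convolution (zero-padding the shorter input) has length max(m, n) = max(112, 133) = 133

133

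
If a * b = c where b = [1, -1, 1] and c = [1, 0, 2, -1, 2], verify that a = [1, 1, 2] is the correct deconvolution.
Forward-compute [1, 1, 2] * [1, -1, 1]: c[0] = 1×1 = 1; c[1] = 1×-1 + 1×1 = 0; c[2] = 1×1 + 1×-1 + 2×1 = 2; c[3] = 1×1 + 2×-1 = -1; c[4] = 2×1 = 2 → [1, 0, 2, -1, 2]. Matches given c = [1, 0, 2, -1, 2], so verified.

Verified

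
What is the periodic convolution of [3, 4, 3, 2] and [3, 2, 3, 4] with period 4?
Use y[k] = Σ_j u[j]·v[(k-j) mod 4]. y[0] = 3×3 + 4×4 + 3×3 + 2×2 = 38; y[1] = 3×2 + 4×3 + 3×4 + 2×3 = 36; y[2] = 3×3 + 4×2 + 3×3 + 2×4 = 34; y[3] = 3×4 + 4×3 + 3×2 + 2×3 = 36. Result: [38, 36, 34, 36]

[38, 36, 34, 36]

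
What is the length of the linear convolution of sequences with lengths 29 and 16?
Linear/full convolution length: m + n - 1 = 29 + 16 - 1 = 44

44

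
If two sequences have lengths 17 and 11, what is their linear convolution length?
Linear/full convolution length: m + n - 1 = 17 + 11 - 1 = 27

27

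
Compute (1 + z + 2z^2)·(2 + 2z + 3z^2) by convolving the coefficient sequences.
Ascending coefficients: a = [1, 1, 2], b = [2, 2, 3]. c[0] = 1×2 = 2; c[1] = 1×2 + 1×2 = 4; c[2] = 1×3 + 1×2 + 2×2 = 9; c[3] = 1×3 + 2×2 = 7; c[4] = 2×3 = 6. Result coefficients: [2, 4, 9, 7, 6] → 2 + 4z + 9z^2 + 7z^3 + 6z^4

2 + 4z + 9z^2 + 7z^3 + 6z^4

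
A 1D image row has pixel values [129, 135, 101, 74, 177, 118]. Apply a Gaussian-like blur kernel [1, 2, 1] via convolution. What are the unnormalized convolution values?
Convolve image row [129, 135, 101, 74, 177, 118] with kernel [1, 2, 1]: y[0] = 129×1 = 129; y[1] = 129×2 + 135×1 = 393; y[2] = 129×1 + 135×2 + 101×1 = 500; y[3] = 135×1 + 101×2 + 74×1 = 411; y[4] = 101×1 + 74×2 + 177×1 = 426; y[5] = 74×1 + 177×2 + 118×1 = 546; y[6] = 177×1 + 118×2 = 413; y[7] = 118×1 = 118 → [129, 393, 500, 411, 426, 546, 413, 118]. Normalization factor = sum(kernel) = 4.

[129, 393, 500, 411, 426, 546, 413, 118]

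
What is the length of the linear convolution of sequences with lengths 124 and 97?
Linear/full convolution length: m + n - 1 = 124 + 97 - 1 = 220

220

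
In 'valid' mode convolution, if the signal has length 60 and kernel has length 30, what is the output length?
'Valid' mode counts only positions where the kernel fully overlaps the signal: m - n + 1 = 60 - 30 + 1 = 31

31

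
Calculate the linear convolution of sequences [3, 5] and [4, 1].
y[0] = 3×4 = 12; y[1] = 3×1 + 5×4 = 23; y[2] = 5×1 = 5

[12, 23, 5]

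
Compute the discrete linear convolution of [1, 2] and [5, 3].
y[0] = 1×5 = 5; y[1] = 1×3 + 2×5 = 13; y[2] = 2×3 = 6

[5, 13, 6]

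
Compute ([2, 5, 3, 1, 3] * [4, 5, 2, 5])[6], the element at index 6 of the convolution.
Use y[k] = Σ_i a[i]·b[k-i] at k=6. y[6] = 1×5 + 3×2 = 11

11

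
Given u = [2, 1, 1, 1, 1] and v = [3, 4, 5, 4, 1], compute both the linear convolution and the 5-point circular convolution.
Linear: y_lin[0] = 2×3 = 6; y_lin[1] = 2×4 + 1×3 = 11; y_lin[2] = 2×5 + 1×4 + 1×3 = 17; y_lin[3] = 2×4 + 1×5 + 1×4 + 1×3 = 20; y_lin[4] = 2×1 + 1×4 + 1×5 + 1×4 + 1×3 = 18; y_lin[5] = 1×1 + 1×4 + 1×5 + 1×4 = 14; y_lin[6] = 1×1 + 1×4 + 1×5 = 10; y_lin[7] = 1×1 + 1×4 = 5; y_lin[8] = 1×1 = 1 → [6, 11, 17, 20, 18, 14, 10, 5, 1]. Circular (length 5): y[0] = 2×3 + 1×1 + 1×4 + 1×5 + 1×4 = 20; y[1] = 2×4 + 1×3 + 1×1 + 1×4 + 1×5 = 21; y[2] = 2×5 + 1×4 + 1×3 + 1×1 + 1×4 = 22; y[3] = 2×4 + 1×5 + 1×4 + 1×3 + 1×1 = 21; y[4] = 2×1 + 1×4 + 1×5 + 1×4 + 1×3 = 18 → [20, 21, 22, 21, 18]

Linear: [6, 11, 17, 20, 18, 14, 10, 5, 1], Circular: [20, 21, 22, 21, 18]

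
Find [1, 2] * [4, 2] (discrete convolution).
y[0] = 1×4 = 4; y[1] = 1×2 + 2×4 = 10; y[2] = 2×2 = 4

[4, 10, 4]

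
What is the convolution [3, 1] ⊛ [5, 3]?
y[0] = 3×5 = 15; y[1] = 3×3 + 1×5 = 14; y[2] = 1×3 = 3

[15, 14, 3]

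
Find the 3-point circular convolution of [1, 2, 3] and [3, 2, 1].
Use y[k] = Σ_j a[j]·b[(k-j) mod 3]. y[0] = 1×3 + 2×1 + 3×2 = 11; y[1] = 1×2 + 2×3 + 3×1 = 11; y[2] = 1×1 + 2×2 + 3×3 = 14. Result: [11, 11, 14]

[11, 11, 14]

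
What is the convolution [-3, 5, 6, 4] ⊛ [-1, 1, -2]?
y[0] = -3×-1 = 3; y[1] = -3×1 + 5×-1 = -8; y[2] = -3×-2 + 5×1 + 6×-1 = 5; y[3] = 5×-2 + 6×1 + 4×-1 = -8; y[4] = 6×-2 + 4×1 = -8; y[5] = 4×-2 = -8

[3, -8, 5, -8, -8, -8]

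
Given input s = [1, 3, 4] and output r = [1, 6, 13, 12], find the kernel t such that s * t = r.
Output length 4 = len(s) + len(t) - 1 ⇒ len(t) = 2. Solve t forward using t[k] = (r[k] - Σ_{i≥1} s[i]·t[k-i]) / s[0]: t[0] = r[0] / s[0] = 1 / 1 = 1; t[1] = (r[1] - 3×1) / s[0] = (6 - 3×1) / 1 = 3. So t = [1, 3]. Forward-check [1, 3, 4] * [1, 3]: r[0] = 1×1 = 1; r[1] = 1×3 + 3×1 = 6; r[2] = 3×3 + 4×1 = 13; r[3] = 4×3 = 12 → [1, 6, 13, 12] ✓

[1, 3]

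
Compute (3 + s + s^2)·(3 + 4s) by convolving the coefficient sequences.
Ascending coefficients: a = [3, 1, 1], b = [3, 4]. c[0] = 3×3 = 9; c[1] = 3×4 + 1×3 = 15; c[2] = 1×4 + 1×3 = 7; c[3] = 1×4 = 4. Result coefficients: [9, 15, 7, 4] → 9 + 15s + 7s^2 + 4s^3

9 + 15s + 7s^2 + 4s^3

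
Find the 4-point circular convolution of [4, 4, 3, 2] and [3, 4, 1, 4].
Use y[k] = Σ_j x[j]·h[(k-j) mod 4]. y[0] = 4×3 + 4×4 + 3×1 + 2×4 = 39; y[1] = 4×4 + 4×3 + 3×4 + 2×1 = 42; y[2] = 4×1 + 4×4 + 3×3 + 2×4 = 37; y[3] = 4×4 + 4×1 + 3×4 + 2×3 = 38. Result: [39, 42, 37, 38]

[39, 42, 37, 38]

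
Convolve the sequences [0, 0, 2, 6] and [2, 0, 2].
y[0] = 0×2 = 0; y[1] = 0×0 + 0×2 = 0; y[2] = 0×2 + 0×0 + 2×2 = 4; y[3] = 0×2 + 2×0 + 6×2 = 12; y[4] = 2×2 + 6×0 = 4; y[5] = 6×2 = 12

[0, 0, 4, 12, 4, 12]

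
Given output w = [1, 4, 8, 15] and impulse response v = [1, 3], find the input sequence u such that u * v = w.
Deconvolve w=[1, 4, 8, 15] by v=[1, 3]. Since v[0]=1, solve forward: u[0] = w[0] / 1 = 1; u[1] = (w[1] - 1×3) / 1 = 1; u[2] = (w[2] - 1×3) / 1 = 5. So u = [1, 1, 5]. Check by forward convolution: w[0] = 1×1 = 1; w[1] = 1×3 + 1×1 = 4; w[2] = 1×3 + 5×1 = 8; w[3] = 5×3 = 15

[1, 1, 5]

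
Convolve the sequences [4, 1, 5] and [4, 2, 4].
y[0] = 4×4 = 16; y[1] = 4×2 + 1×4 = 12; y[2] = 4×4 + 1×2 + 5×4 = 38; y[3] = 1×4 + 5×2 = 14; y[4] = 5×4 = 20

[16, 12, 38, 14, 20]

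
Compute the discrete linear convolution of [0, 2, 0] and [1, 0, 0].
y[0] = 0×1 = 0; y[1] = 0×0 + 2×1 = 2; y[2] = 0×0 + 2×0 + 0×1 = 0; y[3] = 2×0 + 0×0 = 0; y[4] = 0×0 = 0

[0, 2, 0, 0, 0]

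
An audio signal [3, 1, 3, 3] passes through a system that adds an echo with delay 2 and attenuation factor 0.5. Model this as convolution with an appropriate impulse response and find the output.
Direct-path + delayed-attenuated-path model → impulse response h = [1, 0, 0.5] (1 at lag 0, 0.5 at lag 2). Output y[n] = x[n] + 0.5·x[n - 2] (with x[n] = 0 outside 0..3): y[0] = 3 + 0.5×0 = 3; y[1] = 1 + 0.5×0 = 1; y[2] = 3 + 0.5×3 = 4.5; y[3] = 3 + 0.5×1 = 3.5; y[4] = 0 + 0.5×3 = 1.5; y[5] = 0 + 0.5×3 = 1.5. So y = [3, 1, 4.5, 3.5, 1.5, 1.5]

[3, 1, 4.5, 3.5, 1.5, 1.5]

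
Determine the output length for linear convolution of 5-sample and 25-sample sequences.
Linear/full convolution length: m + n - 1 = 5 + 25 - 1 = 29

29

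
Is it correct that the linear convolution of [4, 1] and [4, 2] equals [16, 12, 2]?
Recompute linear convolution of [4, 1] and [4, 2]: y[0] = 4×4 = 16; y[1] = 4×2 + 1×4 = 12; y[2] = 1×2 = 2 → [16, 12, 2]. Given [16, 12, 2] matches, so answer: Yes

Yes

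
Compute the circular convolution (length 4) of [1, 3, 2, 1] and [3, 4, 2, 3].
Use y[k] = Σ_j s[j]·t[(k-j) mod 4]. y[0] = 1×3 + 3×3 + 2×2 + 1×4 = 20; y[1] = 1×4 + 3×3 + 2×3 + 1×2 = 21; y[2] = 1×2 + 3×4 + 2×3 + 1×3 = 23; y[3] = 1×3 + 3×2 + 2×4 + 1×3 = 20. Result: [20, 21, 23, 20]

[20, 21, 23, 20]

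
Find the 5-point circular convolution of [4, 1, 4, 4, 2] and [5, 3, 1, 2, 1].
Use y[k] = Σ_j s[j]·t[(k-j) mod 5]. y[0] = 4×5 + 1×1 + 4×2 + 4×1 + 2×3 = 39; y[1] = 4×3 + 1×5 + 4×1 + 4×2 + 2×1 = 31; y[2] = 4×1 + 1×3 + 4×5 + 4×1 + 2×2 = 35; y[3] = 4×2 + 1×1 + 4×3 + 4×5 + 2×1 = 43; y[4] = 4×1 + 1×2 + 4×1 + 4×3 + 2×5 = 32. Result: [39, 31, 35, 43, 32]

[39, 31, 35, 43, 32]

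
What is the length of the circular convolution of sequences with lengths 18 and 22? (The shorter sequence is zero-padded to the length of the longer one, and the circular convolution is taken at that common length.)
Circular convolution (zero-padding the shorter input) has length max(m, n) = max(18, 22) = 22

22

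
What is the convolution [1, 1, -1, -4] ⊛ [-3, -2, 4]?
y[0] = 1×-3 = -3; y[1] = 1×-2 + 1×-3 = -5; y[2] = 1×4 + 1×-2 + -1×-3 = 5; y[3] = 1×4 + -1×-2 + -4×-3 = 18; y[4] = -1×4 + -4×-2 = 4; y[5] = -4×4 = -16

[-3, -5, 5, 18, 4, -16]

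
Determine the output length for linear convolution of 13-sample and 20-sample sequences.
Linear/full convolution length: m + n - 1 = 13 + 20 - 1 = 32

32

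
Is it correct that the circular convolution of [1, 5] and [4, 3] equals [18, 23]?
Recompute circular convolution of [1, 5] and [4, 3]: y[0] = 1×4 + 5×3 = 19; y[1] = 1×3 + 5×4 = 23 → [19, 23]. Compare to given [18, 23]: they differ at index 0: given 18, correct 19, so answer: No

No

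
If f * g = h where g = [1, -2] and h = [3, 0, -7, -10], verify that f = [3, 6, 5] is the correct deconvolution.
Forward-compute [3, 6, 5] * [1, -2]: h[0] = 3×1 = 3; h[1] = 3×-2 + 6×1 = 0; h[2] = 6×-2 + 5×1 = -7; h[3] = 5×-2 = -10 → [3, 0, -7, -10]. Matches given h = [3, 0, -7, -10], so verified.

Verified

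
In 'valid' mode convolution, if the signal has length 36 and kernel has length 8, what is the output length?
'Valid' mode counts only positions where the kernel fully overlaps the signal: m - n + 1 = 36 - 8 + 1 = 29

29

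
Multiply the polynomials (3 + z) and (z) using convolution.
Ascending coefficients: a = [3, 1], b = [0, 1]. c[0] = 3×0 = 0; c[1] = 3×1 + 1×0 = 3; c[2] = 1×1 = 1. Result coefficients: [0, 3, 1] → 3z + z^2

3z + z^2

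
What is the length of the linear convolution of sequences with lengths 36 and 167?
Linear/full convolution length: m + n - 1 = 36 + 167 - 1 = 202

202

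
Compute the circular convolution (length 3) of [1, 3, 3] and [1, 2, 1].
Use y[k] = Σ_j x[j]·h[(k-j) mod 3]. y[0] = 1×1 + 3×1 + 3×2 = 10; y[1] = 1×2 + 3×1 + 3×1 = 8; y[2] = 1×1 + 3×2 + 3×1 = 10. Result: [10, 8, 10]

[10, 8, 10]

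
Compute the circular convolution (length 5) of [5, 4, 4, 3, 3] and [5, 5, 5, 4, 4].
Use y[k] = Σ_j s[j]·t[(k-j) mod 5]. y[0] = 5×5 + 4×4 + 4×4 + 3×5 + 3×5 = 87; y[1] = 5×5 + 4×5 + 4×4 + 3×4 + 3×5 = 88; y[2] = 5×5 + 4×5 + 4×5 + 3×4 + 3×4 = 89; y[3] = 5×4 + 4×5 + 4×5 + 3×5 + 3×4 = 87; y[4] = 5×4 + 4×4 + 4×5 + 3×5 + 3×5 = 86. Result: [87, 88, 89, 87, 86]

[87, 88, 89, 87, 86]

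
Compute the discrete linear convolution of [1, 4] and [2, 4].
y[0] = 1×2 = 2; y[1] = 1×4 + 4×2 = 12; y[2] = 4×4 = 16

[2, 12, 16]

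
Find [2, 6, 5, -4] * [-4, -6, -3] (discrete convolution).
y[0] = 2×-4 = -8; y[1] = 2×-6 + 6×-4 = -36; y[2] = 2×-3 + 6×-6 + 5×-4 = -62; y[3] = 6×-3 + 5×-6 + -4×-4 = -32; y[4] = 5×-3 + -4×-6 = 9; y[5] = -4×-3 = 12

[-8, -36, -62, -32, 9, 12]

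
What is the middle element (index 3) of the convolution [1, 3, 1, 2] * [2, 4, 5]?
Use y[k] = Σ_i a[i]·b[k-i] at k=3. y[3] = 3×5 + 1×4 + 2×2 = 23

23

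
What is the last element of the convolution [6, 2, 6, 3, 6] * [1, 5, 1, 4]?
Use y[k] = Σ_i a[i]·b[k-i] at k=7. y[7] = 6×4 = 24

24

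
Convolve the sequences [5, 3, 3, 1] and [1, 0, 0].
y[0] = 5×1 = 5; y[1] = 5×0 + 3×1 = 3; y[2] = 5×0 + 3×0 + 3×1 = 3; y[3] = 3×0 + 3×0 + 1×1 = 1; y[4] = 3×0 + 1×0 = 0; y[5] = 1×0 = 0

[5, 3, 3, 1, 0, 0]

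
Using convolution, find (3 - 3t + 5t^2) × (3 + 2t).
Ascending coefficients: a = [3, -3, 5], b = [3, 2]. c[0] = 3×3 = 9; c[1] = 3×2 + -3×3 = -3; c[2] = -3×2 + 5×3 = 9; c[3] = 5×2 = 10. Result coefficients: [9, -3, 9, 10] → 9 - 3t + 9t^2 + 10t^3

9 - 3t + 9t^2 + 10t^3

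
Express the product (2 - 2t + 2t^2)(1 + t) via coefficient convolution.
Ascending coefficients: a = [2, -2, 2], b = [1, 1]. c[0] = 2×1 = 2; c[1] = 2×1 + -2×1 = 0; c[2] = -2×1 + 2×1 = 0; c[3] = 2×1 = 2. Result coefficients: [2, 0, 0, 2] → 2 + 2t^3

2 + 2t^3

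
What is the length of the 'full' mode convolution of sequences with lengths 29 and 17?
Linear/full convolution length: m + n - 1 = 29 + 17 - 1 = 45

45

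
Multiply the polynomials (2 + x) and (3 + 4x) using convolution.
Ascending coefficients: a = [2, 1], b = [3, 4]. c[0] = 2×3 = 6; c[1] = 2×4 + 1×3 = 11; c[2] = 1×4 = 4. Result coefficients: [6, 11, 4] → 6 + 11x + 4x^2

6 + 11x + 4x^2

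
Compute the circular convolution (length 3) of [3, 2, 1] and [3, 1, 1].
Use y[k] = Σ_j f[j]·g[(k-j) mod 3]. y[0] = 3×3 + 2×1 + 1×1 = 12; y[1] = 3×1 + 2×3 + 1×1 = 10; y[2] = 3×1 + 2×1 + 1×3 = 8. Result: [12, 10, 8]

[12, 10, 8]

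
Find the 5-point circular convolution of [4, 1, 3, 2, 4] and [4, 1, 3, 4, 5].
Use y[k] = Σ_j a[j]·b[(k-j) mod 5]. y[0] = 4×4 + 1×5 + 3×4 + 2×3 + 4×1 = 43; y[1] = 4×1 + 1×4 + 3×5 + 2×4 + 4×3 = 43; y[2] = 4×3 + 1×1 + 3×4 + 2×5 + 4×4 = 51; y[3] = 4×4 + 1×3 + 3×1 + 2×4 + 4×5 = 50; y[4] = 4×5 + 1×4 + 3×3 + 2×1 + 4×4 = 51. Result: [43, 43, 51, 50, 51]

[43, 43, 51, 50, 51]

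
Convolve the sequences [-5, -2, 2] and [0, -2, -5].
y[0] = -5×0 = 0; y[1] = -5×-2 + -2×0 = 10; y[2] = -5×-5 + -2×-2 + 2×0 = 29; y[3] = -2×-5 + 2×-2 = 6; y[4] = 2×-5 = -10

[0, 10, 29, 6, -10]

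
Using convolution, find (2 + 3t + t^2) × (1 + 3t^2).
Ascending coefficients: a = [2, 3, 1], b = [1, 0, 3]. c[0] = 2×1 = 2; c[1] = 2×0 + 3×1 = 3; c[2] = 2×3 + 3×0 + 1×1 = 7; c[3] = 3×3 + 1×0 = 9; c[4] = 1×3 = 3. Result coefficients: [2, 3, 7, 9, 3] → 2 + 3t + 7t^2 + 9t^3 + 3t^4

2 + 3t + 7t^2 + 9t^3 + 3t^4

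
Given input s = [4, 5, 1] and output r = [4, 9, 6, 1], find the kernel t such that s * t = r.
Output length 4 = len(s) + len(t) - 1 ⇒ len(t) = 2. Solve t forward using t[k] = (r[k] - Σ_{i≥1} s[i]·t[k-i]) / s[0]: t[0] = r[0] / s[0] = 4 / 4 = 1; t[1] = (r[1] - 5×1) / s[0] = (9 - 5×1) / 4 = 1. So t = [1, 1]. Forward-check [4, 5, 1] * [1, 1]: r[0] = 4×1 = 4; r[1] = 4×1 + 5×1 = 9; r[2] = 5×1 + 1×1 = 6; r[3] = 1×1 = 1 → [4, 9, 6, 1] ✓

[1, 1]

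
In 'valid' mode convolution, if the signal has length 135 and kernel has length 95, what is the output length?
'Valid' mode counts only positions where the kernel fully overlaps the signal: m - n + 1 = 135 - 95 + 1 = 41

41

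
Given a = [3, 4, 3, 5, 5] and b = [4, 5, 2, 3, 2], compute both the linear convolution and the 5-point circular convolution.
Linear: y_lin[0] = 3×4 = 12; y_lin[1] = 3×5 + 4×4 = 31; y_lin[2] = 3×2 + 4×5 + 3×4 = 38; y_lin[3] = 3×3 + 4×2 + 3×5 + 5×4 = 52; y_lin[4] = 3×2 + 4×3 + 3×2 + 5×5 + 5×4 = 69; y_lin[5] = 4×2 + 3×3 + 5×2 + 5×5 = 52; y_lin[6] = 3×2 + 5×3 + 5×2 = 31; y_lin[7] = 5×2 + 5×3 = 25; y_lin[8] = 5×2 = 10 → [12, 31, 38, 52, 69, 52, 31, 25, 10]. Circular (length 5): y[0] = 3×4 + 4×2 + 3×3 + 5×2 + 5×5 = 64; y[1] = 3×5 + 4×4 + 3×2 + 5×3 + 5×2 = 62; y[2] = 3×2 + 4×5 + 3×4 + 5×2 + 5×3 = 63; y[3] = 3×3 + 4×2 + 3×5 + 5×4 + 5×2 = 62; y[4] = 3×2 + 4×3 + 3×2 + 5×5 + 5×4 = 69 → [64, 62, 63, 62, 69]

Linear: [12, 31, 38, 52, 69, 52, 31, 25, 10], Circular: [64, 62, 63, 62, 69]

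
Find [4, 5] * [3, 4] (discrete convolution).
y[0] = 4×3 = 12; y[1] = 4×4 + 5×3 = 31; y[2] = 5×4 = 20

[12, 31, 20]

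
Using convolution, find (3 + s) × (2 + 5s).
Ascending coefficients: a = [3, 1], b = [2, 5]. c[0] = 3×2 = 6; c[1] = 3×5 + 1×2 = 17; c[2] = 1×5 = 5. Result coefficients: [6, 17, 5] → 6 + 17s + 5s^2

6 + 17s + 5s^2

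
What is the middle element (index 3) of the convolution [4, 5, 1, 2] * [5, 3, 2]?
Use y[k] = Σ_i a[i]·b[k-i] at k=3. y[3] = 5×2 + 1×3 + 2×5 = 23

23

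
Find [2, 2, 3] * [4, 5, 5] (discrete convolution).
y[0] = 2×4 = 8; y[1] = 2×5 + 2×4 = 18; y[2] = 2×5 + 2×5 + 3×4 = 32; y[3] = 2×5 + 3×5 = 25; y[4] = 3×5 = 15

[8, 18, 32, 25, 15]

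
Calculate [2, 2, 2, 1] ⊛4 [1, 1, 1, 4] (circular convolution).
Use y[k] = Σ_j a[j]·b[(k-j) mod 4]. y[0] = 2×1 + 2×4 + 2×1 + 1×1 = 13; y[1] = 2×1 + 2×1 + 2×4 + 1×1 = 13; y[2] = 2×1 + 2×1 + 2×1 + 1×4 = 10; y[3] = 2×4 + 2×1 + 2×1 + 1×1 = 13. Result: [13, 13, 10, 13]

[13, 13, 10, 13]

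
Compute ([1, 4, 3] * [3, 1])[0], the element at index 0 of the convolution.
Use y[k] = Σ_i a[i]·b[k-i] at k=0. y[0] = 1×3 = 3

3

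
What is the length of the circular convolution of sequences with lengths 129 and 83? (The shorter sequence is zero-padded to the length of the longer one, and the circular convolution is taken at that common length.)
Circular convolution (zero-padding the shorter input) has length max(m, n) = max(129, 83) = 129

129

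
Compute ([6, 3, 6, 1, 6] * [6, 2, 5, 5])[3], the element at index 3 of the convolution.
Use y[k] = Σ_i a[i]·b[k-i] at k=3. y[3] = 6×5 + 3×5 + 6×2 + 1×6 = 63

63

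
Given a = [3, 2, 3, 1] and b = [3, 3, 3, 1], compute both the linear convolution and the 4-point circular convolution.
Linear: y_lin[0] = 3×3 = 9; y_lin[1] = 3×3 + 2×3 = 15; y_lin[2] = 3×3 + 2×3 + 3×3 = 24; y_lin[3] = 3×1 + 2×3 + 3×3 + 1×3 = 21; y_lin[4] = 2×1 + 3×3 + 1×3 = 14; y_lin[5] = 3×1 + 1×3 = 6; y_lin[6] = 1×1 = 1 → [9, 15, 24, 21, 14, 6, 1]. Circular (length 4): y[0] = 3×3 + 2×1 + 3×3 + 1×3 = 23; y[1] = 3×3 + 2×3 + 3×1 + 1×3 = 21; y[2] = 3×3 + 2×3 + 3×3 + 1×1 = 25; y[3] = 3×1 + 2×3 + 3×3 + 1×3 = 21 → [23, 21, 25, 21]

Linear: [9, 15, 24, 21, 14, 6, 1], Circular: [23, 21, 25, 21]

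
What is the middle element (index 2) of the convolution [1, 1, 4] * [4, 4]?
Use y[k] = Σ_i a[i]·b[k-i] at k=2. y[2] = 1×4 + 4×4 = 20

20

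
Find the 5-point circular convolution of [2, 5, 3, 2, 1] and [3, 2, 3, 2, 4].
Use y[k] = Σ_j s[j]·t[(k-j) mod 5]. y[0] = 2×3 + 5×4 + 3×2 + 2×3 + 1×2 = 40; y[1] = 2×2 + 5×3 + 3×4 + 2×2 + 1×3 = 38; y[2] = 2×3 + 5×2 + 3×3 + 2×4 + 1×2 = 35; y[3] = 2×2 + 5×3 + 3×2 + 2×3 + 1×4 = 35; y[4] = 2×4 + 5×2 + 3×3 + 2×2 + 1×3 = 34. Result: [40, 38, 35, 35, 34]

[40, 38, 35, 35, 34]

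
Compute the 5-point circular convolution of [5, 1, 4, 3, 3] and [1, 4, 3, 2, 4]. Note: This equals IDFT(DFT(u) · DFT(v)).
Either evaluate y[k] = Σ_j u[j]·v[(k-j) mod 5] directly, or use IDFT(DFT(u) · DFT(v)). y[0] = 5×1 + 1×4 + 4×2 + 3×3 + 3×4 = 38; y[1] = 5×4 + 1×1 + 4×4 + 3×2 + 3×3 = 52; y[2] = 5×3 + 1×4 + 4×1 + 3×4 + 3×2 = 41; y[3] = 5×2 + 1×3 + 4×4 + 3×1 + 3×4 = 44; y[4] = 5×4 + 1×2 + 4×3 + 3×4 + 3×1 = 49. Result: [38, 52, 41, 44, 49]

[38, 52, 41, 44, 49]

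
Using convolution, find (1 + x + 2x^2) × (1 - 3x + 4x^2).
Ascending coefficients: a = [1, 1, 2], b = [1, -3, 4]. c[0] = 1×1 = 1; c[1] = 1×-3 + 1×1 = -2; c[2] = 1×4 + 1×-3 + 2×1 = 3; c[3] = 1×4 + 2×-3 = -2; c[4] = 2×4 = 8. Result coefficients: [1, -2, 3, -2, 8] → 1 - 2x + 3x^2 - 2x^3 + 8x^4

1 - 2x + 3x^2 - 2x^3 + 8x^4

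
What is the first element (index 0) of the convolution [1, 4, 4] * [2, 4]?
Use y[k] = Σ_i a[i]·b[k-i] at k=0. y[0] = 1×2 = 2

2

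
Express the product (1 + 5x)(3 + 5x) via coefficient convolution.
Ascending coefficients: a = [1, 5], b = [3, 5]. c[0] = 1×3 = 3; c[1] = 1×5 + 5×3 = 20; c[2] = 5×5 = 25. Result coefficients: [3, 20, 25] → 3 + 20x + 25x^2

3 + 20x + 25x^2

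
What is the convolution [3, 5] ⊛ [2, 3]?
y[0] = 3×2 = 6; y[1] = 3×3 + 5×2 = 19; y[2] = 5×3 = 15

[6, 19, 15]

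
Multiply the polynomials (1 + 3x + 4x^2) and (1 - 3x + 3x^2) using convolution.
Ascending coefficients: a = [1, 3, 4], b = [1, -3, 3]. c[0] = 1×1 = 1; c[1] = 1×-3 + 3×1 = 0; c[2] = 1×3 + 3×-3 + 4×1 = -2; c[3] = 3×3 + 4×-3 = -3; c[4] = 4×3 = 12. Result coefficients: [1, 0, -2, -3, 12] → 1 - 2x^2 - 3x^3 + 12x^4

1 - 2x^2 - 3x^3 + 12x^4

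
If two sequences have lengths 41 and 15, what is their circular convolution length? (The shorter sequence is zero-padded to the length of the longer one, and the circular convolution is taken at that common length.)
Circular convolution (zero-padding the shorter input) has length max(m, n) = max(41, 15) = 41

41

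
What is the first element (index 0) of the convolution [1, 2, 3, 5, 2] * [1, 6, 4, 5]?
Use y[k] = Σ_i a[i]·b[k-i] at k=0. y[0] = 1×1 = 1

1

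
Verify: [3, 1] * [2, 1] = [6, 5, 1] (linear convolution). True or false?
Recompute linear convolution of [3, 1] and [2, 1]: y[0] = 3×2 = 6; y[1] = 3×1 + 1×2 = 5; y[2] = 1×1 = 1 → [6, 5, 1]. Given [6, 5, 1] matches, so answer: Yes

Yes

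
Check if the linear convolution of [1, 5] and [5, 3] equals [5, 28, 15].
Recompute linear convolution of [1, 5] and [5, 3]: y[0] = 1×5 = 5; y[1] = 1×3 + 5×5 = 28; y[2] = 5×3 = 15 → [5, 28, 15]. Given [5, 28, 15] matches, so answer: Yes

Yes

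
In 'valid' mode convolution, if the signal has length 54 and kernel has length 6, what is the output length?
'Valid' mode counts only positions where the kernel fully overlaps the signal: m - n + 1 = 54 - 6 + 1 = 49

49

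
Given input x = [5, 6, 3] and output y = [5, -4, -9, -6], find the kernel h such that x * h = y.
Output length 4 = len(x) + len(h) - 1 ⇒ len(h) = 2. Solve h forward using h[k] = (y[k] - Σ_{i≥1} x[i]·h[k-i]) / x[0]: h[0] = y[0] / x[0] = 5 / 5 = 1; h[1] = (y[1] - 6×1) / x[0] = (-4 - 6×1) / 5 = -2. So h = [1, -2]. Forward-check [5, 6, 3] * [1, -2]: y[0] = 5×1 = 5; y[1] = 5×-2 + 6×1 = -4; y[2] = 6×-2 + 3×1 = -9; y[3] = 3×-2 = -6 → [5, -4, -9, -6] ✓

[1, -2]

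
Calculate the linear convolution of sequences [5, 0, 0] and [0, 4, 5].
y[0] = 5×0 = 0; y[1] = 5×4 + 0×0 = 20; y[2] = 5×5 + 0×4 + 0×0 = 25; y[3] = 0×5 + 0×4 = 0; y[4] = 0×5 = 0

[0, 20, 25, 0, 0]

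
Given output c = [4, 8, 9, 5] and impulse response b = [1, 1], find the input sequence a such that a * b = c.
Deconvolve c=[4, 8, 9, 5] by b=[1, 1]. Since b[0]=1, solve forward: a[0] = c[0] / 1 = 4; a[1] = (c[1] - 4×1) / 1 = 4; a[2] = (c[2] - 4×1) / 1 = 5. So a = [4, 4, 5]. Check by forward convolution: c[0] = 4×1 = 4; c[1] = 4×1 + 4×1 = 8; c[2] = 4×1 + 5×1 = 9; c[3] = 5×1 = 5

[4, 4, 5]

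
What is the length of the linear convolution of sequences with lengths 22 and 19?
Linear/full convolution length: m + n - 1 = 22 + 19 - 1 = 40

40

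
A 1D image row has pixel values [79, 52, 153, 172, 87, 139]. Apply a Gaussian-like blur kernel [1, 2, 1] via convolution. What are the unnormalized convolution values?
Convolve image row [79, 52, 153, 172, 87, 139] with kernel [1, 2, 1]: y[0] = 79×1 = 79; y[1] = 79×2 + 52×1 = 210; y[2] = 79×1 + 52×2 + 153×1 = 336; y[3] = 52×1 + 153×2 + 172×1 = 530; y[4] = 153×1 + 172×2 + 87×1 = 584; y[5] = 172×1 + 87×2 + 139×1 = 485; y[6] = 87×1 + 139×2 = 365; y[7] = 139×1 = 139 → [79, 210, 336, 530, 584, 485, 365, 139]. Normalization factor = sum(kernel) = 4.

[79, 210, 336, 530, 584, 485, 365, 139]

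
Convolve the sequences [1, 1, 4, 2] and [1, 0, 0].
y[0] = 1×1 = 1; y[1] = 1×0 + 1×1 = 1; y[2] = 1×0 + 1×0 + 4×1 = 4; y[3] = 1×0 + 4×0 + 2×1 = 2; y[4] = 4×0 + 2×0 = 0; y[5] = 2×0 = 0

[1, 1, 4, 2, 0, 0]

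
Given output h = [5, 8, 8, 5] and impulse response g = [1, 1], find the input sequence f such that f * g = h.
Deconvolve h=[5, 8, 8, 5] by g=[1, 1]. Since g[0]=1, solve forward: f[0] = h[0] / 1 = 5; f[1] = (h[1] - 5×1) / 1 = 3; f[2] = (h[2] - 3×1) / 1 = 5. So f = [5, 3, 5]. Check by forward convolution: h[0] = 5×1 = 5; h[1] = 5×1 + 3×1 = 8; h[2] = 3×1 + 5×1 = 8; h[3] = 5×1 = 5

[5, 3, 5]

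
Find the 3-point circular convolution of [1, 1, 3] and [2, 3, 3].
Use y[k] = Σ_j s[j]·t[(k-j) mod 3]. y[0] = 1×2 + 1×3 + 3×3 = 14; y[1] = 1×3 + 1×2 + 3×3 = 14; y[2] = 1×3 + 1×3 + 3×2 = 12. Result: [14, 14, 12]

[14, 14, 12]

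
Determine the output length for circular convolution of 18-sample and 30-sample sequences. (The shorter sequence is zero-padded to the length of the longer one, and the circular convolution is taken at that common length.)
Circular convolution (zero-padding the shorter input) has length max(m, n) = max(18, 30) = 30

30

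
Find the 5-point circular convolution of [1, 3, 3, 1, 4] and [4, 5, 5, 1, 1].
Use y[k] = Σ_j x[j]·h[(k-j) mod 5]. y[0] = 1×4 + 3×1 + 3×1 + 1×5 + 4×5 = 35; y[1] = 1×5 + 3×4 + 3×1 + 1×1 + 4×5 = 41; y[2] = 1×5 + 3×5 + 3×4 + 1×1 + 4×1 = 37; y[3] = 1×1 + 3×5 + 3×5 + 1×4 + 4×1 = 39; y[4] = 1×1 + 3×1 + 3×5 + 1×5 + 4×4 = 40. Result: [35, 41, 37, 39, 40]

[35, 41, 37, 39, 40]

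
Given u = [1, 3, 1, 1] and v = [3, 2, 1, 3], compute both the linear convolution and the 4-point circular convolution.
Linear: y_lin[0] = 1×3 = 3; y_lin[1] = 1×2 + 3×3 = 11; y_lin[2] = 1×1 + 3×2 + 1×3 = 10; y_lin[3] = 1×3 + 3×1 + 1×2 + 1×3 = 11; y_lin[4] = 3×3 + 1×1 + 1×2 = 12; y_lin[5] = 1×3 + 1×1 = 4; y_lin[6] = 1×3 = 3 → [3, 11, 10, 11, 12, 4, 3]. Circular (length 4): y[0] = 1×3 + 3×3 + 1×1 + 1×2 = 15; y[1] = 1×2 + 3×3 + 1×3 + 1×1 = 15; y[2] = 1×1 + 3×2 + 1×3 + 1×3 = 13; y[3] = 1×3 + 3×1 + 1×2 + 1×3 = 11 → [15, 15, 13, 11]

Linear: [3, 11, 10, 11, 12, 4, 3], Circular: [15, 15, 13, 11]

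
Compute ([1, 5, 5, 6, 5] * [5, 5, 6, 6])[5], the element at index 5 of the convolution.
Use y[k] = Σ_i a[i]·b[k-i] at k=5. y[5] = 5×6 + 6×6 + 5×5 = 91

91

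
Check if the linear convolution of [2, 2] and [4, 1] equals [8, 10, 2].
Recompute linear convolution of [2, 2] and [4, 1]: y[0] = 2×4 = 8; y[1] = 2×1 + 2×4 = 10; y[2] = 2×1 = 2 → [8, 10, 2]. Given [8, 10, 2] matches, so answer: Yes

Yes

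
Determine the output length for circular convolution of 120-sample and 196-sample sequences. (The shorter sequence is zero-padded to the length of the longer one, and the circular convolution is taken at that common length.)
Circular convolution (zero-padding the shorter input) has length max(m, n) = max(120, 196) = 196

196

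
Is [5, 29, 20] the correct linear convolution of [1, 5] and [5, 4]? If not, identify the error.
Recompute linear convolution of [1, 5] and [5, 4]: y[0] = 1×5 = 5; y[1] = 1×4 + 5×5 = 29; y[2] = 5×4 = 20 → [5, 29, 20]. Given [5, 29, 20] matches, so answer: Yes

Yes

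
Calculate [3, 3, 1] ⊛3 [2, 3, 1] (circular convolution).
Use y[k] = Σ_j x[j]·h[(k-j) mod 3]. y[0] = 3×2 + 3×1 + 1×3 = 12; y[1] = 3×3 + 3×2 + 1×1 = 16; y[2] = 3×1 + 3×3 + 1×2 = 14. Result: [12, 16, 14]

[12, 16, 14]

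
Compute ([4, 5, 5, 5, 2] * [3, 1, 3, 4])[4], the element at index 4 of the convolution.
Use y[k] = Σ_i a[i]·b[k-i] at k=4. y[4] = 5×4 + 5×3 + 5×1 + 2×3 = 46

46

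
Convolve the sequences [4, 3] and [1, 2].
y[0] = 4×1 = 4; y[1] = 4×2 + 3×1 = 11; y[2] = 3×2 = 6

[4, 11, 6]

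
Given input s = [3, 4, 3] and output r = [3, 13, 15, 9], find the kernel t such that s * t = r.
Output length 4 = len(s) + len(t) - 1 ⇒ len(t) = 2. Solve t forward using t[k] = (r[k] - Σ_{i≥1} s[i]·t[k-i]) / s[0]: t[0] = r[0] / s[0] = 3 / 3 = 1; t[1] = (r[1] - 4×1) / s[0] = (13 - 4×1) / 3 = 3. So t = [1, 3]. Forward-check [3, 4, 3] * [1, 3]: r[0] = 3×1 = 3; r[1] = 3×3 + 4×1 = 13; r[2] = 4×3 + 3×1 = 15; r[3] = 3×3 = 9 → [3, 13, 15, 9] ✓

[1, 3]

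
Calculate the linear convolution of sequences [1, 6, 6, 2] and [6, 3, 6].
y[0] = 1×6 = 6; y[1] = 1×3 + 6×6 = 39; y[2] = 1×6 + 6×3 + 6×6 = 60; y[3] = 6×6 + 6×3 + 2×6 = 66; y[4] = 6×6 + 2×3 = 42; y[5] = 2×6 = 12

[6, 39, 60, 66, 42, 12]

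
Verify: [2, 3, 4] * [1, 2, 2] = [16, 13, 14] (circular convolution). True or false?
Recompute circular convolution of [2, 3, 4] and [1, 2, 2]: y[0] = 2×1 + 3×2 + 4×2 = 16; y[1] = 2×2 + 3×1 + 4×2 = 15; y[2] = 2×2 + 3×2 + 4×1 = 14 → [16, 15, 14]. Compare to given [16, 13, 14]: they differ at index 1: given 13, correct 15, so answer: No

No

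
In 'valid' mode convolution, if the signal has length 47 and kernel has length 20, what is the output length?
'Valid' mode counts only positions where the kernel fully overlaps the signal: m - n + 1 = 47 - 20 + 1 = 28

28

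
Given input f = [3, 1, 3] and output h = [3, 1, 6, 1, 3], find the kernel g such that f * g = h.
Output length 5 = len(f) + len(g) - 1 ⇒ len(g) = 3. Solve g forward using g[k] = (h[k] - Σ_{i≥1} f[i]·g[k-i]) / f[0]: g[0] = h[0] / f[0] = 3 / 3 = 1; g[1] = (h[1] - 1×1) / f[0] = (1 - 1×1) / 3 = 0; g[2] = (h[2] - 1×0 - 3×1) / f[0] = (6 - 1×0 - 3×1) / 3 = 1. So g = [1, 0, 1]. Forward-check [3, 1, 3] * [1, 0, 1]: h[0] = 3×1 = 3; h[1] = 3×0 + 1×1 = 1; h[2] = 3×1 + 1×0 + 3×1 = 6; h[3] = 1×1 + 3×0 = 1; h[4] = 3×1 = 3 → [3, 1, 6, 1, 3] ✓

[1, 0, 1]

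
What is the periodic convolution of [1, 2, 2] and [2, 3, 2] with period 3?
Use y[k] = Σ_j x[j]·h[(k-j) mod 3]. y[0] = 1×2 + 2×2 + 2×3 = 12; y[1] = 1×3 + 2×2 + 2×2 = 11; y[2] = 1×2 + 2×3 + 2×2 = 12. Result: [12, 11, 12]

[12, 11, 12]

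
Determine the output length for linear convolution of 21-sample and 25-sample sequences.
Linear/full convolution length: m + n - 1 = 21 + 25 - 1 = 45

45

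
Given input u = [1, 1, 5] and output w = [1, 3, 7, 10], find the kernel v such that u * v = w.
Output length 4 = len(u) + len(v) - 1 ⇒ len(v) = 2. Solve v forward using v[k] = (w[k] - Σ_{i≥1} u[i]·v[k-i]) / u[0]: v[0] = w[0] / u[0] = 1 / 1 = 1; v[1] = (w[1] - 1×1) / u[0] = (3 - 1×1) / 1 = 2. So v = [1, 2]. Forward-check [1, 1, 5] * [1, 2]: w[0] = 1×1 = 1; w[1] = 1×2 + 1×1 = 3; w[2] = 1×2 + 5×1 = 7; w[3] = 5×2 = 10 → [1, 3, 7, 10] ✓

[1, 2]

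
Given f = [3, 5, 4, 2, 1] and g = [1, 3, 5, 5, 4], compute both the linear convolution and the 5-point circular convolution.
Linear: y_lin[0] = 3×1 = 3; y_lin[1] = 3×3 + 5×1 = 14; y_lin[2] = 3×5 + 5×3 + 4×1 = 34; y_lin[3] = 3×5 + 5×5 + 4×3 + 2×1 = 54; y_lin[4] = 3×4 + 5×5 + 4×5 + 2×3 + 1×1 = 64; y_lin[5] = 5×4 + 4×5 + 2×5 + 1×3 = 53; y_lin[6] = 4×4 + 2×5 + 1×5 = 31; y_lin[7] = 2×4 + 1×5 = 13; y_lin[8] = 1×4 = 4 → [3, 14, 34, 54, 64, 53, 31, 13, 4]. Circular (length 5): y[0] = 3×1 + 5×4 + 4×5 + 2×5 + 1×3 = 56; y[1] = 3×3 + 5×1 + 4×4 + 2×5 + 1×5 = 45; y[2] = 3×5 + 5×3 + 4×1 + 2×4 + 1×5 = 47; y[3] = 3×5 + 5×5 + 4×3 + 2×1 + 1×4 = 58; y[4] = 3×4 + 5×5 + 4×5 + 2×3 + 1×1 = 64 → [56, 45, 47, 58, 64]

Linear: [3, 14, 34, 54, 64, 53, 31, 13, 4], Circular: [56, 45, 47, 58, 64]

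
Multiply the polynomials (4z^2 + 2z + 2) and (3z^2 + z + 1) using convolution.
Ascending coefficients: a = [2, 2, 4], b = [1, 1, 3]. c[0] = 2×1 = 2; c[1] = 2×1 + 2×1 = 4; c[2] = 2×3 + 2×1 + 4×1 = 12; c[3] = 2×3 + 4×1 = 10; c[4] = 4×3 = 12. Result coefficients: [2, 4, 12, 10, 12] → 12z^4 + 10z^3 + 12z^2 + 4z + 2

12z^4 + 10z^3 + 12z^2 + 4z + 2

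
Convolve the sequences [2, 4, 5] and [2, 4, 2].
y[0] = 2×2 = 4; y[1] = 2×4 + 4×2 = 16; y[2] = 2×2 + 4×4 + 5×2 = 30; y[3] = 4×2 + 5×4 = 28; y[4] = 5×2 = 10

[4, 16, 30, 28, 10]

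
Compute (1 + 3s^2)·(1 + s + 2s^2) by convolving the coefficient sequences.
Ascending coefficients: a = [1, 0, 3], b = [1, 1, 2]. c[0] = 1×1 = 1; c[1] = 1×1 + 0×1 = 1; c[2] = 1×2 + 0×1 + 3×1 = 5; c[3] = 0×2 + 3×1 = 3; c[4] = 3×2 = 6. Result coefficients: [1, 1, 5, 3, 6] → 1 + s + 5s^2 + 3s^3 + 6s^4

1 + s + 5s^2 + 3s^3 + 6s^4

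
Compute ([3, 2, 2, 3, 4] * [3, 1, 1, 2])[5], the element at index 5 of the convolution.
Use y[k] = Σ_i a[i]·b[k-i] at k=5. y[5] = 2×2 + 3×1 + 4×1 = 11

11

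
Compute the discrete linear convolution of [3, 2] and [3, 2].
y[0] = 3×3 = 9; y[1] = 3×2 + 2×3 = 12; y[2] = 2×2 = 4

[9, 12, 4]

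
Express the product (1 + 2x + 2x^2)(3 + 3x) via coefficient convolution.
Ascending coefficients: a = [1, 2, 2], b = [3, 3]. c[0] = 1×3 = 3; c[1] = 1×3 + 2×3 = 9; c[2] = 2×3 + 2×3 = 12; c[3] = 2×3 = 6. Result coefficients: [3, 9, 12, 6] → 3 + 9x + 12x^2 + 6x^3

3 + 9x + 12x^2 + 6x^3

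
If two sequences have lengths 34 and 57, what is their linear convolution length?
Linear/full convolution length: m + n - 1 = 34 + 57 - 1 = 90

90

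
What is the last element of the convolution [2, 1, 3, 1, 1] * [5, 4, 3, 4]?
Use y[k] = Σ_i a[i]·b[k-i] at k=7. y[7] = 1×4 = 4

4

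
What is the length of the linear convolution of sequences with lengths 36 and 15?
Linear/full convolution length: m + n - 1 = 36 + 15 - 1 = 50

50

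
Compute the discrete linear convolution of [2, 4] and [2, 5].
y[0] = 2×2 = 4; y[1] = 2×5 + 4×2 = 18; y[2] = 4×5 = 20

[4, 18, 20]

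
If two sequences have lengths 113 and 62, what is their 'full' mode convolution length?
Linear/full convolution length: m + n - 1 = 113 + 62 - 1 = 174

174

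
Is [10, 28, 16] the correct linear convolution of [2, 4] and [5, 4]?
Recompute linear convolution of [2, 4] and [5, 4]: y[0] = 2×5 = 10; y[1] = 2×4 + 4×5 = 28; y[2] = 4×4 = 16 → [10, 28, 16]. Given [10, 28, 16] matches, so answer: Yes

Yes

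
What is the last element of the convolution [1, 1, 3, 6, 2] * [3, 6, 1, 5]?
Use y[k] = Σ_i a[i]·b[k-i] at k=7. y[7] = 2×5 = 10

10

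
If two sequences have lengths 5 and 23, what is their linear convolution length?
Linear/full convolution length: m + n - 1 = 5 + 23 - 1 = 27

27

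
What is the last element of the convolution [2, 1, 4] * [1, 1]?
Use y[k] = Σ_i a[i]·b[k-i] at k=3. y[3] = 4×1 = 4

4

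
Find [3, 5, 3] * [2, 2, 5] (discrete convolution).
y[0] = 3×2 = 6; y[1] = 3×2 + 5×2 = 16; y[2] = 3×5 + 5×2 + 3×2 = 31; y[3] = 5×5 + 3×2 = 31; y[4] = 3×5 = 15

[6, 16, 31, 31, 15]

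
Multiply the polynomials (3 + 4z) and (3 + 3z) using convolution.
Ascending coefficients: a = [3, 4], b = [3, 3]. c[0] = 3×3 = 9; c[1] = 3×3 + 4×3 = 21; c[2] = 4×3 = 12. Result coefficients: [9, 21, 12] → 9 + 21z + 12z^2

9 + 21z + 12z^2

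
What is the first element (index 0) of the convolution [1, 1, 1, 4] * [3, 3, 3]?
Use y[k] = Σ_i a[i]·b[k-i] at k=0. y[0] = 1×3 = 3

3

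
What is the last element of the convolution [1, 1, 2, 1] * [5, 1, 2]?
Use y[k] = Σ_i a[i]·b[k-i] at k=5. y[5] = 1×2 = 2

2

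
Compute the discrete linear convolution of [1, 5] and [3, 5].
y[0] = 1×3 = 3; y[1] = 1×5 + 5×3 = 20; y[2] = 5×5 = 25

[3, 20, 25]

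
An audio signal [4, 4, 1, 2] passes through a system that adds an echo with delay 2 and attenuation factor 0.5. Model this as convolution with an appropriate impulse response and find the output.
Direct-path + delayed-attenuated-path model → impulse response h = [1, 0, 0.5] (1 at lag 0, 0.5 at lag 2). Output y[n] = x[n] + 0.5·x[n - 2] (with x[n] = 0 outside 0..3): y[0] = 4 + 0.5×0 = 4; y[1] = 4 + 0.5×0 = 4; y[2] = 1 + 0.5×4 = 3.0; y[3] = 2 + 0.5×4 = 4.0; y[4] = 0 + 0.5×1 = 0.5; y[5] = 0 + 0.5×2 = 1.0. So y = [4, 4, 3.0, 4.0, 0.5, 1.0]

[4, 4, 3.0, 4.0, 0.5, 1.0]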